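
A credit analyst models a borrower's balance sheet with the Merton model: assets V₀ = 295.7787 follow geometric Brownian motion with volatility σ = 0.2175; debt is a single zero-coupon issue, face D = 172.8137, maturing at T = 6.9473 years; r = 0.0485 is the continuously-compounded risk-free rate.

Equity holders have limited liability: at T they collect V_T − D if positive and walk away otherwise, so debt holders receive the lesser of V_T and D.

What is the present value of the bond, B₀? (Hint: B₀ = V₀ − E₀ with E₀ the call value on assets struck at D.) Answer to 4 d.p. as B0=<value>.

d₁ = [ln(V₀/D) + (r + σ²/2)T] / (σ√T)
   = [ln(295.7787/172.8137) + (0.0485 + 0.5·0.2175²)·6.9473] / (0.2175·√6.9473)
   = [0.537397 + 0.501269] / 0.573281 = 1.811795
d₂ = d₁ − σ√T = 1.811795 − 0.573281 = 1.238514
N(d₁) = 0.964991,  N(d₂) = 0.892237,  e^(−rT) = 0.713949
E₀ = V₀·N(d₁) − D·e^(−rT)·N(d₂)
   = 295.7787·0.964991 − 172.8137·0.713949·0.892237 = 175.339447
B₀ = V₀ − E₀ = 295.7787 − 175.339447 = 120.439253

B0=120.4393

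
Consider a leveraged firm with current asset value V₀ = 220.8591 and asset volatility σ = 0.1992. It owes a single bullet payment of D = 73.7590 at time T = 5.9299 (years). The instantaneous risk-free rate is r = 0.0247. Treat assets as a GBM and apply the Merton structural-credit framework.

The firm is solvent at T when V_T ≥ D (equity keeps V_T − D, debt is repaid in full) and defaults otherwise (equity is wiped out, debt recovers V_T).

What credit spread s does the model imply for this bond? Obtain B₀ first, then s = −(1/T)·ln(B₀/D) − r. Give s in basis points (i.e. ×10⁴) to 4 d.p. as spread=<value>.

d₁ = [ln(V₀/D) + (r + σ²/2)T] / (σ√T)
   = [ln(220.8591/73.7590) + (0.0247 + 0.5·0.1992²)·5.9299] / (0.1992·√5.9299)
   = [1.096722 + 0.264120] / 0.485080 = 2.805398
d₂ = d₁ − σ√T = 2.805398 − 0.485080 = 2.320319
N(d₁) = 0.997487,  N(d₂) = 0.989838,  e^(−rT) = 0.863753
E₀ = V₀·N(d₁) − D·e^(−rT)·N(d₂)
   = 220.8591·0.997487 − 73.7590·0.863753·0.989838 = 157.241996
B₀ = V₀ − E₀ = 220.8591 − 157.241996 = 63.617104
spread = −(1/T)·ln(B₀/D) − r = −(1/5.9299)·ln(63.617104/73.7590) − 0.0247 = 0.00024488
in basis points: 0.00024488 × 10⁴ = 2.4488 bp

spread=2.4488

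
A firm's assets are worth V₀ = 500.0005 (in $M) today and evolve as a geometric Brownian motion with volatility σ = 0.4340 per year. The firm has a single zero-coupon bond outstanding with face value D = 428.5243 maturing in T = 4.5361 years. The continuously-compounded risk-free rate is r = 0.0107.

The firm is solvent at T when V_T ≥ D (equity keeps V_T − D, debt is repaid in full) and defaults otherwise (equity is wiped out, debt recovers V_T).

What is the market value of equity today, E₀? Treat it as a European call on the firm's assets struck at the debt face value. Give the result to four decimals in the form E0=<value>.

E0=211.1633

d₁ = [ln(V₀/D) + (r + σ²/2)T] / (σ√T)
   = [ln(500.0005/428.5243) + (0.0107 + 0.5·0.4340²)·4.5361] / (0.4340·√4.5361)
   = [0.154262 + 0.475737] / 0.924338 = 0.681567
d₂ = d₁ − σ√T = 0.681567 − 0.924338 = -0.242771
N(d₁) = 0.752244,  N(d₂) = 0.404091,  e^(−rT) = 0.952623
E₀ = V₀·N(d₁) − D·e^(−rT)·N(d₂)
   = 500.0005·0.752244 − 428.5243·0.952623·0.404091 = 211.163252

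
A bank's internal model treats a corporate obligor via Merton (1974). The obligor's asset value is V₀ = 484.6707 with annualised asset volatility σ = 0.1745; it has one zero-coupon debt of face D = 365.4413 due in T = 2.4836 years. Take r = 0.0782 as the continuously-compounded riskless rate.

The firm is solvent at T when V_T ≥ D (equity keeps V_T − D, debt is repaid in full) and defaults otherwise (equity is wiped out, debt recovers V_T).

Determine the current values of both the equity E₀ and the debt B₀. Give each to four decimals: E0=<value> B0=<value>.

d₁ = [ln(V₀/D) + (r + σ²/2)T] / (σ√T)
   = [ln(484.6707/365.4413) + (0.0782 + 0.5·0.1745²)·2.4836] / (0.1745·√2.4836)
   = [0.282364 + 0.232031] / 0.275002 = 1.870511
d₂ = d₁ − σ√T = 1.870511 − 0.275002 = 1.595508
N(d₁) = 0.969294,  N(d₂) = 0.944701,  e^(−rT) = 0.823479
E₀ = V₀·N(d₁) − D·e^(−rT)·N(d₂)
   = 484.6707·0.969294 − 365.4413·0.823479·0.944701 = 185.496416
B₀ = V₀ − E₀ = 484.6707 − 185.496416 = 299.174284

E0=185.4964 B0=299.1743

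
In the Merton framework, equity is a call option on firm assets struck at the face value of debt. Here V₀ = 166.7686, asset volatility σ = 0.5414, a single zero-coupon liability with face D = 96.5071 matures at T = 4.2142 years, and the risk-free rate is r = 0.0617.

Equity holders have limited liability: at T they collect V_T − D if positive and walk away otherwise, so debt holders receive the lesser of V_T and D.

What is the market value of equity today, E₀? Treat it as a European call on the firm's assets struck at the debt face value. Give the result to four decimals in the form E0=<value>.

E0=107.8600

d₁ = [ln(V₀/D) + (r + σ²/2)T] / (σ√T)
   = [ln(166.7686/96.5071) + (0.0617 + 0.5·0.5414²)·4.2142] / (0.5414·√4.2142)
   = [0.546991 + 0.877637] / 1.111414 = 1.281815
d₂ = d₁ − σ√T = 1.281815 − 1.111414 = 0.170401
N(d₁) = 0.900046,  N(d₂) = 0.567653,  e^(−rT) = 0.771039
E₀ = V₀·N(d₁) − D·e^(−rT)·N(d₂)
   = 166.7686·0.900046 − 96.5071·0.771039·0.567653 = 107.859989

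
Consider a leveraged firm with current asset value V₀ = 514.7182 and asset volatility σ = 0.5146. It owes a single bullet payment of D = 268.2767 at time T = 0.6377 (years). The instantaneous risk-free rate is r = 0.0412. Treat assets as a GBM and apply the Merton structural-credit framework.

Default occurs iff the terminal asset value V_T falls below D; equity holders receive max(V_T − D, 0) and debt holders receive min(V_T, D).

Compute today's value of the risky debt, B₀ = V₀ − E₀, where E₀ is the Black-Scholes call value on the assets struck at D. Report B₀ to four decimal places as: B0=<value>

d₁ = [ln(V₀/D) + (r + σ²/2)T] / (σ√T)
   = [ln(514.7182/268.2767) + (0.0412 + 0.5·0.5146²)·0.6377] / (0.5146·√0.6377)
   = [0.651601 + 0.110709] / 0.410940 = 1.855040
d₂ = d₁ − σ√T = 1.855040 − 0.410940 = 1.444101
N(d₁) = 0.968205,  N(d₂) = 0.925645,  e^(−rT) = 0.974069
E₀ = V₀·N(d₁) − D·e^(−rT)·N(d₂)
   = 514.7182·0.968205 − 268.2767·0.974069·0.925645 = 256.463156
B₀ = V₀ − E₀ = 514.7182 − 256.463156 = 258.255044

B0=258.2550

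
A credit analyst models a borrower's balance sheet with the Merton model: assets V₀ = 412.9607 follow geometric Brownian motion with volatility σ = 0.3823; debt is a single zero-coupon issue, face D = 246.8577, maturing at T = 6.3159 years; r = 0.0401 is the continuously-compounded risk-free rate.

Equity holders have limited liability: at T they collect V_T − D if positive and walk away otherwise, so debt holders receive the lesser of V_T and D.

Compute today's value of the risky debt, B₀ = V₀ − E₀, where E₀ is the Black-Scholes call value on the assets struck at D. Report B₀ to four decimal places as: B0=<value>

d₁ = [ln(V₀/D) + (r + σ²/2)T] / (σ√T)
   = [ln(412.9607/246.8577) + (0.0401 + 0.5·0.3823²)·6.3159] / (0.3823·√6.3159)
   = [0.514540 + 0.714812] / 0.960776 = 1.279542
d₂ = d₁ − σ√T = 1.279542 − 0.960776 = 0.318767
N(d₁) = 0.899647,  N(d₂) = 0.625048,  e^(−rT) = 0.776260
E₀ = V₀·N(d₁) − D·e^(−rT)·N(d₂)
   = 412.9607·0.899647 − 246.8577·0.776260·0.625048 = 251.743444
B₀ = V₀ − E₀ = 412.9607 − 251.743444 = 161.217256

B0=161.2173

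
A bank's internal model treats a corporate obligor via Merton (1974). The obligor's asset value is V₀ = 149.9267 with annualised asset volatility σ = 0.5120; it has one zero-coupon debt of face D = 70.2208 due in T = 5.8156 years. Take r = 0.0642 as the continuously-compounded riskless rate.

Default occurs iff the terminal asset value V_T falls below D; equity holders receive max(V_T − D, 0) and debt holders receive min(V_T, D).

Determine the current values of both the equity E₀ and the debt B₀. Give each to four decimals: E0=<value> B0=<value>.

E0=110.6967 B0=39.2300

d₁ = [ln(V₀/D) + (r + σ²/2)T] / (σ√T)
   = [ln(149.9267/70.2208) + (0.0642 + 0.5·0.5120²)·5.8156] / (0.5120·√5.8156)
   = [0.758502 + 1.135624] / 1.234716 = 1.534057
d₂ = d₁ − σ√T = 1.534057 − 1.234716 = 0.299341
N(d₁) = 0.937492,  N(d₂) = 0.617660,  e^(−rT) = 0.688416
E₀ = V₀·N(d₁) − D·e^(−rT)·N(d₂)
   = 149.9267·0.937492 − 70.2208·0.688416·0.617660 = 110.696723
B₀ = V₀ − E₀ = 149.9267 − 110.696723 = 39.229977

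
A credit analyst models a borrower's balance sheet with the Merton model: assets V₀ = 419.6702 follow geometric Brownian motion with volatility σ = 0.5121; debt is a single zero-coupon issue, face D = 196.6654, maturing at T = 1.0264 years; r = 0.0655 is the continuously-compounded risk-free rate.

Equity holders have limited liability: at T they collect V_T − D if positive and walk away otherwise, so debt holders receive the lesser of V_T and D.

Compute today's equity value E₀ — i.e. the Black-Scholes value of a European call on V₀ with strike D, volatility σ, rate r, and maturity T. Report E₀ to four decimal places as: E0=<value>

d₁ = [ln(V₀/D) + (r + σ²/2)T] / (σ√T)
   = [ln(419.6702/196.6654) + (0.0655 + 0.5·0.5121²)·1.0264] / (0.5121·√1.0264)
   = [0.757965 + 0.201814] / 0.518816 = 1.849943
d₂ = d₁ − σ√T = 1.849943 − 0.518816 = 1.331127
N(d₁) = 0.967839,  N(d₂) = 0.908426,  e^(−rT) = 0.934981
E₀ = V₀·N(d₁) − D·e^(−rT)·N(d₂)
   = 419.6702·0.967839 − 196.6654·0.934981·0.908426 = 239.133246

E0=239.1332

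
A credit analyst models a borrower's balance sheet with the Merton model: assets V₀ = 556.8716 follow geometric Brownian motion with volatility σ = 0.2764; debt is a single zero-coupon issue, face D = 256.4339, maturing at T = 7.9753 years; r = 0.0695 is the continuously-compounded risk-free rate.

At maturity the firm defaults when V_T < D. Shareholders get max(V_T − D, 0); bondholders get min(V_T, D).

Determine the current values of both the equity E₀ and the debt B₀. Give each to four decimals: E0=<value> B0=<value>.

d₁ = [ln(V₀/D) + (r + σ²/2)T] / (σ√T)
   = [ln(556.8716/256.4339) + (0.0695 + 0.5·0.2764²)·7.9753] / (0.2764·√7.9753)
   = [0.775464 + 0.858928] / 0.780569 = 2.093845
d₂ = d₁ − σ√T = 2.093845 − 0.780569 = 1.313276
N(d₁) = 0.981863,  N(d₂) = 0.905455,  e^(−rT) = 0.574484
E₀ = V₀·N(d₁) − D·e^(−rT)·N(d₂)
   = 556.8716·0.981863 − 256.4339·0.574484·0.905455 = 413.382659
B₀ = V₀ − E₀ = 556.8716 − 413.382659 = 143.488941

E0=413.3827 B0=143.4889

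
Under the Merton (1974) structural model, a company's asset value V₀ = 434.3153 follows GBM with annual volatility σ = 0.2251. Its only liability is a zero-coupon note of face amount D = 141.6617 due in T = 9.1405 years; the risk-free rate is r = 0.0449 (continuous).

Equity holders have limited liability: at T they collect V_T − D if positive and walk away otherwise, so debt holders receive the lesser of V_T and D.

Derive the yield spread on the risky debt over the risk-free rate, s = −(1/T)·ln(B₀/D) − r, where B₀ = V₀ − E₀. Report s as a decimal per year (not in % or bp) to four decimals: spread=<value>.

d₁ = [ln(V₀/D) + (r + σ²/2)T] / (σ√T)
   = [ln(434.3153/141.6617) + (0.0449 + 0.5·0.2251²)·9.1405] / (0.2251·√9.1405)
   = [1.120329 + 0.641983] / 0.680551 = 2.589538
d₂ = d₁ − σ√T = 2.589538 − 0.680551 = 1.908988
N(d₁) = 0.995195,  N(d₂) = 0.971868,  e^(−rT) = 0.663379
E₀ = V₀·N(d₁) − D·e^(−rT)·N(d₂)
   = 434.3153·0.995195 − 141.6617·0.663379·0.971868 = 340.896584
B₀ = V₀ − E₀ = 434.3153 − 340.896584 = 93.418716
spread = −(1/T)·ln(B₀/D) − r = −(1/9.1405)·ln(93.418716/141.6617) − 0.0449 = 0.00065004

spread=0.0007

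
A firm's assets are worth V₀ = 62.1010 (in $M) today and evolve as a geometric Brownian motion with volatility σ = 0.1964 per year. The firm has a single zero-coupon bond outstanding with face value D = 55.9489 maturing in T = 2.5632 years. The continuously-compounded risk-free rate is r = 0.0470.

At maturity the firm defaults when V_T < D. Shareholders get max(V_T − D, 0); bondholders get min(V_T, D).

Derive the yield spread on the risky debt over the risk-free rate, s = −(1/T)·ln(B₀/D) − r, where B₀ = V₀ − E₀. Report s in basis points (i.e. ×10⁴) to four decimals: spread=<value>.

d₁ = [ln(V₀/D) + (r + σ²/2)T] / (σ√T)
   = [ln(62.1010/55.9489) + (0.0470 + 0.5·0.1964²)·2.5632] / (0.1964·√2.5632)
   = [0.104323 + 0.169906] / 0.314436 = 0.872128
d₂ = d₁ − σ√T = 0.872128 − 0.314436 = 0.557692
N(d₁) = 0.808431,  N(d₂) = 0.711473,  e^(−rT) = 0.886503
E₀ = V₀·N(d₁) − D·e^(−rT)·N(d₂)
   = 62.1010·0.808431 − 55.9489·0.886503·0.711473 = 14.916112
B₀ = V₀ − E₀ = 62.1010 − 14.916112 = 47.184888
spread = −(1/T)·ln(B₀/D) − r = −(1/2.5632)·ln(47.184888/55.9489) − 0.0470 = 0.01946578
in basis points: 0.01946578 × 10⁴ = 194.6578 bp

spread=194.6578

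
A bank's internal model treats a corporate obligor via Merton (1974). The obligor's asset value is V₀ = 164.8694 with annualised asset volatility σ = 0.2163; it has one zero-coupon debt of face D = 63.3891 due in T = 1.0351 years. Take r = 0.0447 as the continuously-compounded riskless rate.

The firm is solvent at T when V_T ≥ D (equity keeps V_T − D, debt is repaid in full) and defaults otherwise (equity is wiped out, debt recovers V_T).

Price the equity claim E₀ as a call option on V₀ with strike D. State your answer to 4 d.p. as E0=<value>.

E0=104.3464

d₁ = [ln(V₀/D) + (r + σ²/2)T] / (σ√T)
   = [ln(164.8694/63.3891) + (0.0447 + 0.5·0.2163²)·1.0351] / (0.2163·√1.0351)
   = [0.955862 + 0.070483] / 0.220063 = 4.663860
d₂ = d₁ − σ√T = 4.663860 − 0.220063 = 4.443797
N(d₁) = 0.999998,  N(d₂) = 0.999996,  e^(−rT) = 0.954785
E₀ = V₀·N(d₁) − D·e^(−rT)·N(d₂)
   = 164.8694·0.999998 − 63.3891·0.954785·0.999996 = 104.346442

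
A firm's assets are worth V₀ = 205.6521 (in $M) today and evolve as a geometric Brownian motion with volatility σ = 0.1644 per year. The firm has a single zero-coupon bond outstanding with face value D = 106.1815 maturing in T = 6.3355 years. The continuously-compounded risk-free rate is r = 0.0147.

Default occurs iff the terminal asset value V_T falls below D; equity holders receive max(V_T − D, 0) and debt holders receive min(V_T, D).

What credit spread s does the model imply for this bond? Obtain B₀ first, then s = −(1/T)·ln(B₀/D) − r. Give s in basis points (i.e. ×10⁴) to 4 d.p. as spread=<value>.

spread=12.6845

d₁ = [ln(V₀/D) + (r + σ²/2)T] / (σ√T)
   = [ln(205.6521/106.1815) + (0.0147 + 0.5·0.1644²)·6.3355] / (0.1644·√6.3355)
   = [0.661036 + 0.178748] / 0.413802 = 2.029435
d₂ = d₁ − σ√T = 2.029435 − 0.413802 = 1.615634
N(d₁) = 0.978793,  N(d₂) = 0.946913,  e^(−rT) = 0.911073
E₀ = V₀·N(d₁) − D·e^(−rT)·N(d₂)
   = 205.6521·0.978793 − 106.1815·0.911073·0.946913 = 109.687271
B₀ = V₀ − E₀ = 205.6521 − 109.687271 = 95.964829
spread = −(1/T)·ln(B₀/D) − r = −(1/6.3355)·ln(95.964829/106.1815) − 0.0147 = 0.00126845
in basis points: 0.00126845 × 10⁴ = 12.6845 bp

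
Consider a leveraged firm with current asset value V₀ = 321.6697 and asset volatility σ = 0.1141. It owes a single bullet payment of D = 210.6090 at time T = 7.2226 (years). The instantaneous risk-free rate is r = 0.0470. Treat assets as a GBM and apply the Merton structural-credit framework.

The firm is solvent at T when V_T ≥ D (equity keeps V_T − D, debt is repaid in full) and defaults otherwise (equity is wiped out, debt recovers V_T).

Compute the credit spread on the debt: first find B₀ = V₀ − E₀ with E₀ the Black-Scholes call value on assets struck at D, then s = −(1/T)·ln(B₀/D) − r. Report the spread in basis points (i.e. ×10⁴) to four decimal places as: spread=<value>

spread=1.2805

d₁ = [ln(V₀/D) + (r + σ²/2)T] / (σ√T)
   = [ln(321.6697/210.6090) + (0.0470 + 0.5·0.1141²)·7.2226] / (0.1141·√7.2226)
   = [0.423522 + 0.386477] / 0.306643 = 2.641509
d₂ = d₁ − σ√T = 2.641509 − 0.306643 = 2.334866
N(d₁) = 0.995873,  N(d₂) = 0.990225,  e^(−rT) = 0.712153
E₀ = V₀·N(d₁) − D·e^(−rT)·N(d₂)
   = 321.6697·0.995873 − 210.6090·0.712153·0.990225 = 171.822473
B₀ = V₀ − E₀ = 321.6697 − 171.822473 = 149.847227
spread = −(1/T)·ln(B₀/D) − r = −(1/7.2226)·ln(149.847227/210.6090) − 0.0470 = 0.00012805
in basis points: 0.00012805 × 10⁴ = 1.2805 bp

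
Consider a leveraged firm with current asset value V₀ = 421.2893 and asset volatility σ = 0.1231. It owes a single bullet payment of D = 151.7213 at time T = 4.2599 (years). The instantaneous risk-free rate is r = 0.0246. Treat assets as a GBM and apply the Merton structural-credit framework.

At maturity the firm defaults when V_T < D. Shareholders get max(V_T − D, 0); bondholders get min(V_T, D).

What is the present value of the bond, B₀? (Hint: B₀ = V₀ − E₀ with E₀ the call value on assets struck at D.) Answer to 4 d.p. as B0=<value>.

d₁ = [ln(V₀/D) + (r + σ²/2)T] / (σ√T)
   = [ln(421.2893/151.7213) + (0.0246 + 0.5·0.1231²)·4.2599] / (0.1231·√4.2599)
   = [1.021274 + 0.137070] / 0.254073 = 4.559109
d₂ = d₁ − σ√T = 4.559109 − 0.254073 = 4.305036
N(d₁) = 0.999997,  N(d₂) = 0.999992,  e^(−rT) = 0.900510
E₀ = V₀·N(d₁) − D·e^(−rT)·N(d₂)
   = 421.2893·0.999997 − 151.7213·0.900510·0.999992 = 284.662746
B₀ = V₀ − E₀ = 421.2893 − 284.662746 = 136.626554

B0=136.6266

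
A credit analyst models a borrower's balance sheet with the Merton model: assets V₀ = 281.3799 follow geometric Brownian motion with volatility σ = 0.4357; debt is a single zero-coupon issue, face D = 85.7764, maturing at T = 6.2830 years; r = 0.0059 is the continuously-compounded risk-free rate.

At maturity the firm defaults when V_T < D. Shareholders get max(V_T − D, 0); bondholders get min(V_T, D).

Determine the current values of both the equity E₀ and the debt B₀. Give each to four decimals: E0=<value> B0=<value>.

d₁ = [ln(V₀/D) + (r + σ²/2)T] / (σ√T)
   = [ln(281.3799/85.7764) + (0.0059 + 0.5·0.4357²)·6.2830] / (0.4357·√6.2830)
   = [1.187962 + 0.633435] / 1.092122 = 1.667759
d₂ = d₁ − σ√T = 1.667759 − 1.092122 = 0.575638
N(d₁) = 0.952318,  N(d₂) = 0.717570,  e^(−rT) = 0.963609
E₀ = V₀·N(d₁) − D·e^(−rT)·N(d₂)
   = 281.3799·0.952318 − 85.7764·0.963609·0.717570 = 208.652539
B₀ = V₀ − E₀ = 281.3799 − 208.652539 = 72.727361

E0=208.6525 B0=72.7274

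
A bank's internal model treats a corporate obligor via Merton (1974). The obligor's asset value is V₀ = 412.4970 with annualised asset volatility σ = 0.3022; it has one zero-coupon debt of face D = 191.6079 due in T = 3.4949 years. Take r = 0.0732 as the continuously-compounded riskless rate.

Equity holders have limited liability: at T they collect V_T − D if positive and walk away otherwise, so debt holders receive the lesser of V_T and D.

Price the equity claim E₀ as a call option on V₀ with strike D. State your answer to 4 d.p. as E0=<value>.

d₁ = [ln(V₀/D) + (r + σ²/2)T] / (σ√T)
   = [ln(412.4970/191.6079) + (0.0732 + 0.5·0.3022²)·3.4949] / (0.3022·√3.4949)
   = [0.766778 + 0.415412] / 0.564952 = 2.092548
d₂ = d₁ − σ√T = 2.092548 − 0.564952 = 1.527596
N(d₁) = 0.981805,  N(d₂) = 0.936694,  e^(−rT) = 0.774276
E₀ = V₀·N(d₁) − D·e^(−rT)·N(d₂)
   = 412.4970·0.981805 − 191.6079·0.774276·0.936694 = 266.026275

E0=266.0263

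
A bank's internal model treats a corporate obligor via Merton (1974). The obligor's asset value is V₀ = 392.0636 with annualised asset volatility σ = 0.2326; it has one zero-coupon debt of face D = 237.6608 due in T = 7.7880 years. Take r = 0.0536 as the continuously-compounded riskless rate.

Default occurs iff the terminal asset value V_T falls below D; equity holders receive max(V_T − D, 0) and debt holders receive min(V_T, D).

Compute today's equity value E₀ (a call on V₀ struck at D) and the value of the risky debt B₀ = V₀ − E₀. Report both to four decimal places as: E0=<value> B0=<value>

E0=241.0133 B0=151.0503

d₁ = [ln(V₀/D) + (r + σ²/2)T] / (σ√T)
   = [ln(392.0636/237.6608) + (0.0536 + 0.5·0.2326²)·7.7880] / (0.2326·√7.7880)
   = [0.500580 + 0.628113] / 0.649117 = 1.738813
d₂ = d₁ − σ√T = 1.738813 − 0.649117 = 1.089697
N(d₁) = 0.958966,  N(d₂) = 0.862077,  e^(−rT) = 0.658733
E₀ = V₀·N(d₁) − D·e^(−rT)·N(d₂)
   = 392.0636·0.958966 − 237.6608·0.658733·0.862077 = 241.013298
B₀ = V₀ − E₀ = 392.0636 − 241.013298 = 151.050302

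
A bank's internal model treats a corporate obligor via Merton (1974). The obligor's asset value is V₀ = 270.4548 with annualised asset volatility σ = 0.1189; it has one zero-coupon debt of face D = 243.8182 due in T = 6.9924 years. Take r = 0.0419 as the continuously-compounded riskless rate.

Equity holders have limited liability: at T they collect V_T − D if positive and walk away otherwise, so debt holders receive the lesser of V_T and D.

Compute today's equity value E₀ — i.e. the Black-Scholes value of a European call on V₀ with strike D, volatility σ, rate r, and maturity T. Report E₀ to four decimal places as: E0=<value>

E0=91.9717

d₁ = [ln(V₀/D) + (r + σ²/2)T] / (σ√T)
   = [ln(270.4548/243.8182) + (0.0419 + 0.5·0.1189²)·6.9924] / (0.1189·√6.9924)
   = [0.103682 + 0.342408] / 0.314409 = 1.418821
d₂ = d₁ − σ√T = 1.418821 − 0.314409 = 1.104412
N(d₁) = 0.922024,  N(d₂) = 0.865293,  e^(−rT) = 0.746036
E₀ = V₀·N(d₁) − D·e^(−rT)·N(d₂)
   = 270.4548·0.922024 − 243.8182·0.746036·0.865293 = 91.971653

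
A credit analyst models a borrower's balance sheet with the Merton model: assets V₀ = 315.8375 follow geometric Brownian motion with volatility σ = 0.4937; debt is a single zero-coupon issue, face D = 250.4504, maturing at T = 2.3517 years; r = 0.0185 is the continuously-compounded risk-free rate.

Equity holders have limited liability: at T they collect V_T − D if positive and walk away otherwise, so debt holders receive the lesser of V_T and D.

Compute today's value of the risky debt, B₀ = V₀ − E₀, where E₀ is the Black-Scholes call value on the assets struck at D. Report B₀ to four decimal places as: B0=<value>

d₁ = [ln(V₀/D) + (r + σ²/2)T] / (σ√T)
   = [ln(315.8375/250.4504) + (0.0185 + 0.5·0.4937²)·2.3517] / (0.4937·√2.3517)
   = [0.231967 + 0.330108] / 0.757101 = 0.742403
d₂ = d₁ − σ√T = 0.742403 − 0.757101 = -0.014698
N(d₁) = 0.771079,  N(d₂) = 0.494137,  e^(−rT) = 0.957426
E₀ = V₀·N(d₁) − D·e^(−rT)·N(d₂)
   = 315.8375·0.771079 − 250.4504·0.957426·0.494137 = 125.047591
B₀ = V₀ − E₀ = 315.8375 − 125.047591 = 190.789909

B0=190.7899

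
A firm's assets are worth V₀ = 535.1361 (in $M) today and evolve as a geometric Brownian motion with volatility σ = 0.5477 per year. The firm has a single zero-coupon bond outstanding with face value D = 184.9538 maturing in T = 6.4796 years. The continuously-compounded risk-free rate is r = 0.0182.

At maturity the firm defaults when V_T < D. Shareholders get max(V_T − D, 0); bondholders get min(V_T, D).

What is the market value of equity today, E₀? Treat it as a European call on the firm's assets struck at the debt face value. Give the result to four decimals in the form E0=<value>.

d₁ = [ln(V₀/D) + (r + σ²/2)T] / (σ√T)
   = [ln(535.1361/184.9538) + (0.0182 + 0.5·0.5477²)·6.4796] / (0.5477·√6.4796)
   = [1.062415 + 1.089789] / 1.394174 = 1.543713
d₂ = d₁ − σ√T = 1.543713 − 1.394174 = 0.149539
N(d₁) = 0.938671,  N(d₂) = 0.559436,  e^(−rT) = 0.888759
E₀ = V₀·N(d₁) − D·e^(−rT)·N(d₂)
   = 535.1361·0.938671 − 184.9538·0.888759·0.559436 = 410.357000

E0=410.3570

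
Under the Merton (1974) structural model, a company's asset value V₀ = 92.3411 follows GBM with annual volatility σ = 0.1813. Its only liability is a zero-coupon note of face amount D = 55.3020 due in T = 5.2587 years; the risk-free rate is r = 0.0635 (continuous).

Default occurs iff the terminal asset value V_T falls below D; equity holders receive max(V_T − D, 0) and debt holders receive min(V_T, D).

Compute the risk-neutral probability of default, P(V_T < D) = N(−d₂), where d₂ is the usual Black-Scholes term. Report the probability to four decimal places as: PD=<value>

d₁ = [ln(V₀/D) + (r + σ²/2)T] / (σ√T)
   = [ln(92.3411/55.3020) + (0.0635 + 0.5·0.1813²)·5.2587] / (0.1813·√5.2587)
   = [0.512680 + 0.420353] / 0.415755 = 2.244193
d₂ = d₁ − σ√T = 2.244193 − 0.415755 = 1.828439
risk-neutral PD = N(−d₂) = N(-1.828439) = 0.033742

PD=0.0337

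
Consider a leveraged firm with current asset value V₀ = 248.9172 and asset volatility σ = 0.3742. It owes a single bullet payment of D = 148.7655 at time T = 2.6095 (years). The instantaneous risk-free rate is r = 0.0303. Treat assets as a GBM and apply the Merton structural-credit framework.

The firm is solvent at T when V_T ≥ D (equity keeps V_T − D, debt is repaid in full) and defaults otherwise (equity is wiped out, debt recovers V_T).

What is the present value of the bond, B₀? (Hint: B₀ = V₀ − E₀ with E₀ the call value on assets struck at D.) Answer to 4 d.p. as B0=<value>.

B0=128.0962

d₁ = [ln(V₀/D) + (r + σ²/2)T] / (σ√T)
   = [ln(248.9172/148.7655) + (0.0303 + 0.5·0.3742²)·2.6095] / (0.3742·√2.6095)
   = [0.514749 + 0.261766] / 0.604481 = 1.284599
d₂ = d₁ − σ√T = 1.284599 − 0.604481 = 0.680118
N(d₁) = 0.900534,  N(d₂) = 0.751785,  e^(−rT) = 0.923977
E₀ = V₀·N(d₁) − D·e^(−rT)·N(d₂)
   = 248.9172·0.900534 − 148.7655·0.923977·0.751785 = 120.821005
B₀ = V₀ − E₀ = 248.9172 − 120.821005 = 128.096195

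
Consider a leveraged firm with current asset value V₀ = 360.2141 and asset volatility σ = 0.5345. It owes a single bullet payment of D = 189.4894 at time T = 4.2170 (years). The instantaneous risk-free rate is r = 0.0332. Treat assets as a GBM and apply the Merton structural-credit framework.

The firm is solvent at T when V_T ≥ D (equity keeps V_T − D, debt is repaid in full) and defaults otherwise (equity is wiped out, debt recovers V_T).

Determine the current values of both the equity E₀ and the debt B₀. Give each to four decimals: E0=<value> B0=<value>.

E0=229.8196 B0=130.3945

d₁ = [ln(V₀/D) + (r + σ²/2)T] / (σ√T)
   = [ln(360.2141/189.4894) + (0.0332 + 0.5·0.5345²)·4.2170] / (0.5345·√4.2170)
   = [0.642365 + 0.742382] / 1.097614 = 1.261599
d₂ = d₁ − σ√T = 1.261599 − 1.097614 = 0.163985
N(d₁) = 0.896453,  N(d₂) = 0.565128,  e^(−rT) = 0.869354
E₀ = V₀·N(d₁) − D·e^(−rT)·N(d₂)
   = 360.2141·0.896453 − 189.4894·0.869354·0.565128 = 229.819580
B₀ = V₀ − E₀ = 360.2141 − 229.819580 = 130.394520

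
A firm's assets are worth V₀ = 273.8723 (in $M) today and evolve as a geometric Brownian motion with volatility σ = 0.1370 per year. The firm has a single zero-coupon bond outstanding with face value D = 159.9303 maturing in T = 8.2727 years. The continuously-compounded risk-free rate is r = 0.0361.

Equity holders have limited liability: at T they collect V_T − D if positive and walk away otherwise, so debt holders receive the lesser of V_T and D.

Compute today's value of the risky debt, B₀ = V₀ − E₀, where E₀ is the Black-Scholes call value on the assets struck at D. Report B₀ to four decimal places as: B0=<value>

B0=118.2156

d₁ = [ln(V₀/D) + (r + σ²/2)T] / (σ√T)
   = [ln(273.8723/159.9303) + (0.0361 + 0.5·0.1370²)·8.2727] / (0.1370·√8.2727)
   = [0.537924 + 0.376280] / 0.394044 = 2.320057
d₂ = d₁ − σ√T = 2.320057 − 0.394044 = 1.926013
N(d₁) = 0.989831,  N(d₂) = 0.972949,  e^(−rT) = 0.741823
E₀ = V₀·N(d₁) − D·e^(−rT)·N(d₂)
   = 273.8723·0.989831 − 159.9303·0.741823·0.972949 = 155.656701
B₀ = V₀ − E₀ = 273.8723 − 155.656701 = 118.215599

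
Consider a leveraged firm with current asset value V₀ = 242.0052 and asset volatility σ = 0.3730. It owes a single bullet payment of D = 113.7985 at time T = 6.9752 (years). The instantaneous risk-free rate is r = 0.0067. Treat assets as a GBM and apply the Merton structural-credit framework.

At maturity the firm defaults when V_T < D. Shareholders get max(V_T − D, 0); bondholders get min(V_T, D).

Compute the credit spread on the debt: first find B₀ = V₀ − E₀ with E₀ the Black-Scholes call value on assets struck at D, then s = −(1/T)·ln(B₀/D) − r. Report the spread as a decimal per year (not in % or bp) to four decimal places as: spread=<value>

spread=0.0251

d₁ = [ln(V₀/D) + (r + σ²/2)T] / (σ√T)
   = [ln(242.0052/113.7985) + (0.0067 + 0.5·0.3730²)·6.9752] / (0.3730·√6.9752)
   = [0.754530 + 0.531960] / 0.985116 = 1.305928
d₂ = d₁ − σ√T = 1.305928 − 0.985116 = 0.320813
N(d₁) = 0.904211,  N(d₂) = 0.625824,  e^(−rT) = 0.954341
E₀ = V₀·N(d₁) − D·e^(−rT)·N(d₂)
   = 242.0052·0.904211 − 113.7985·0.954341·0.625824 = 150.857783
B₀ = V₀ − E₀ = 242.0052 − 150.857783 = 91.147417
spread = −(1/T)·ln(B₀/D) − r = −(1/6.9752)·ln(91.147417/113.7985) − 0.0067 = 0.02512005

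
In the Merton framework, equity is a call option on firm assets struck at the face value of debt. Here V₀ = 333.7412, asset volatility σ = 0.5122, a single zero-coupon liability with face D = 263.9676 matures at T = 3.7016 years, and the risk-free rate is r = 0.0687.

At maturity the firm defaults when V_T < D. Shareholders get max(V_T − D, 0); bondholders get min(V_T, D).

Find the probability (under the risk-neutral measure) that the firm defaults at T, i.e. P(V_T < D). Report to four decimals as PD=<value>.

PD=0.4987

d₁ = [ln(V₀/D) + (r + σ²/2)T] / (σ√T)
   = [ln(333.7412/263.9676) + (0.0687 + 0.5·0.5122²)·3.7016] / (0.5122·√3.7016)
   = [0.234539 + 0.739855] / 0.985449 = 0.988782
d₂ = d₁ − σ√T = 0.988782 − 0.985449 = 0.003333
risk-neutral PD = N(−d₂) = N(-0.003333) = 0.498670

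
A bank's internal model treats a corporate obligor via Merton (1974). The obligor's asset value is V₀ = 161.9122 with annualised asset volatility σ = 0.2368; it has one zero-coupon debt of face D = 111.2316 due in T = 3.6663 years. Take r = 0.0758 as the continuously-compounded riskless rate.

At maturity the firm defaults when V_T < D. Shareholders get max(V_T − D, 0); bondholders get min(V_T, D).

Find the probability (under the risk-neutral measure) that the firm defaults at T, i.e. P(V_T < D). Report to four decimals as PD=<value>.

d₁ = [ln(V₀/D) + (r + σ²/2)T] / (σ√T)
   = [ln(161.9122/111.2316) + (0.0758 + 0.5·0.2368²)·3.6663] / (0.2368·√3.6663)
   = [0.375440 + 0.380698] / 0.453415 = 1.667651
d₂ = d₁ − σ√T = 1.667651 − 0.453415 = 1.214236
risk-neutral PD = N(−d₂) = N(-1.214236) = 0.112329

PD=0.1123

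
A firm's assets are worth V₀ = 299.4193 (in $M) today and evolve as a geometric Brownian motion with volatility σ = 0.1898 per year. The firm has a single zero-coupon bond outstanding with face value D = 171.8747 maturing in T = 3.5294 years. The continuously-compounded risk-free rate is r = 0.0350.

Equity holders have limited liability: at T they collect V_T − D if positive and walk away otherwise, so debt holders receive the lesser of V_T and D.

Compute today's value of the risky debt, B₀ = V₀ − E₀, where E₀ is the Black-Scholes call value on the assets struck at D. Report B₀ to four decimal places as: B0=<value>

d₁ = [ln(V₀/D) + (r + σ²/2)T] / (σ√T)
   = [ln(299.4193/171.8747) + (0.0350 + 0.5·0.1898²)·3.5294] / (0.1898·√3.5294)
   = [0.555079 + 0.187101] / 0.356572 = 2.081433
d₂ = d₁ − σ√T = 2.081433 − 0.356572 = 1.724862
N(d₁) = 0.981303,  N(d₂) = 0.957724,  e^(−rT) = 0.883796
E₀ = V₀·N(d₁) − D·e^(−rT)·N(d₂)
   = 299.4193·0.981303 − 171.8747·0.883796·0.957724 = 148.340689
B₀ = V₀ − E₀ = 299.4193 − 148.340689 = 151.078611

B0=151.0786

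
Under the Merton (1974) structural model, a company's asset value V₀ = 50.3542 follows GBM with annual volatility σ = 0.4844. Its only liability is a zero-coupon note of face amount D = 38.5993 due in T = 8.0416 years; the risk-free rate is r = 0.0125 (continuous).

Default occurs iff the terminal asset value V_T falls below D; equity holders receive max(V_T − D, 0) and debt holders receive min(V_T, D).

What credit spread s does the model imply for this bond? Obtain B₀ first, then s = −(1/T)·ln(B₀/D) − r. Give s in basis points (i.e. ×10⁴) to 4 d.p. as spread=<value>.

d₁ = [ln(V₀/D) + (r + σ²/2)T] / (σ√T)
   = [ln(50.3542/38.5993) + (0.0125 + 0.5·0.4844²)·8.0416] / (0.4844·√8.0416)
   = [0.265848 + 1.043974] / 1.373648 = 0.953536
d₂ = d₁ − σ√T = 0.953536 − 1.373648 = -0.420112
N(d₁) = 0.829841,  N(d₂) = 0.337202,  e^(−rT) = 0.904367
E₀ = V₀·N(d₁) − D·e^(−rT)·N(d₂)
   = 50.3542·0.829841 − 38.5993·0.904367·0.337202 = 30.014943
B₀ = V₀ − E₀ = 50.3542 − 30.014943 = 20.339257
spread = −(1/T)·ln(B₀/D) − r = −(1/8.0416)·ln(20.339257/38.5993) − 0.0125 = 0.06717087
in basis points: 0.06717087 × 10⁴ = 671.7087 bp

spread=671.7087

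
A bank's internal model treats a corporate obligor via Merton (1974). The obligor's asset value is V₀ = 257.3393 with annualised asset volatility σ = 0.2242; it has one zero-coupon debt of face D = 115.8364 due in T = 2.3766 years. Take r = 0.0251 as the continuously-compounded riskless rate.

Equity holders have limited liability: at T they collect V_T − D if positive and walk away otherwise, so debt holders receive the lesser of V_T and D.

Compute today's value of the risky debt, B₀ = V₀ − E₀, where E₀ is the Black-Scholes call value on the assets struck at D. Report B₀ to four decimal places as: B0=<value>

B0=109.0073

d₁ = [ln(V₀/D) + (r + σ²/2)T] / (σ√T)
   = [ln(257.3393/115.8364) + (0.0251 + 0.5·0.2242²)·2.3766] / (0.2242·√2.3766)
   = [0.798217 + 0.119383] / 0.345632 = 2.654848
d₂ = d₁ − σ√T = 2.654848 − 0.345632 = 2.309217
N(d₁) = 0.996033,  N(d₂) = 0.989534,  e^(−rT) = 0.942092
E₀ = V₀·N(d₁) − D·e^(−rT)·N(d₂)
   = 257.3393·0.996033 − 115.8364·0.942092·0.989534 = 148.331987
B₀ = V₀ − E₀ = 257.3393 − 148.331987 = 109.007313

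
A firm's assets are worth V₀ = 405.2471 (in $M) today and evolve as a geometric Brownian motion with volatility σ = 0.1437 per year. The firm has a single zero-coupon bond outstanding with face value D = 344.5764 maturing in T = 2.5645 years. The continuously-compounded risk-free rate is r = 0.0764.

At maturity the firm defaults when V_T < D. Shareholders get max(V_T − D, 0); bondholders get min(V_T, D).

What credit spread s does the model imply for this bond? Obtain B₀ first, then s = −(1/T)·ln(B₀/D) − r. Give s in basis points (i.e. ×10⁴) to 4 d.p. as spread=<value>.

d₁ = [ln(V₀/D) + (r + σ²/2)T] / (σ√T)
   = [ln(405.2471/344.5764) + (0.0764 + 0.5·0.1437²)·2.5645] / (0.1437·√2.5645)
   = [0.162181 + 0.222406] / 0.230122 = 1.671231
d₂ = d₁ − σ√T = 1.671231 − 0.230122 = 1.441109
N(d₁) = 0.952662,  N(d₂) = 0.925223,  e^(−rT) = 0.822072
E₀ = V₀·N(d₁) − D·e^(−rT)·N(d₂)
   = 405.2471·0.952662 − 344.5764·0.822072·0.925223 = 123.978834
B₀ = V₀ − E₀ = 405.2471 − 123.978834 = 281.268266
spread = −(1/T)·ln(B₀/D) − r = −(1/2.5645)·ln(281.268266/344.5764) − 0.0764 = 0.00276044
in basis points: 0.00276044 × 10⁴ = 27.6044 bp

spread=27.6044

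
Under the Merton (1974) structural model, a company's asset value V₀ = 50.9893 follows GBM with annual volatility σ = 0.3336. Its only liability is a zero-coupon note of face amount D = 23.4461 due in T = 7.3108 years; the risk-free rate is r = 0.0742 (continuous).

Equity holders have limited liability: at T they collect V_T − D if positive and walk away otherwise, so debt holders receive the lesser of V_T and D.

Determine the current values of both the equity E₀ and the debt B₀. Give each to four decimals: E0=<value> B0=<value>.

E0=38.0648 B0=12.9245

d₁ = [ln(V₀/D) + (r + σ²/2)T] / (σ√T)
   = [ln(50.9893/23.4461) + (0.0742 + 0.5·0.3336²)·7.3108] / (0.3336·√7.3108)
   = [0.776912 + 0.949267] / 0.902004 = 1.913715
d₂ = d₁ − σ√T = 1.913715 − 0.902004 = 1.011711
N(d₁) = 0.972172,  N(d₂) = 0.844162,  e^(−rT) = 0.581316
E₀ = V₀·N(d₁) − D·e^(−rT)·N(d₂)
   = 50.9893·0.972172 − 23.4461·0.581316·0.844162 = 38.064779
B₀ = V₀ − E₀ = 50.9893 − 38.064779 = 12.924521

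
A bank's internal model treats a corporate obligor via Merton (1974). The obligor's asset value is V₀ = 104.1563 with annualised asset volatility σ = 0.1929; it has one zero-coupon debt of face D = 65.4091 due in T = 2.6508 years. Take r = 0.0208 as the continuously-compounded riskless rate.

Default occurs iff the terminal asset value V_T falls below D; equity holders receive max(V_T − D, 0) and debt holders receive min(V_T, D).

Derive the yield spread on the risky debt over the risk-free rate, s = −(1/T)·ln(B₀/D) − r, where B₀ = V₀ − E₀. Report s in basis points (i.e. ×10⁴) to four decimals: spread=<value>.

d₁ = [ln(V₀/D) + (r + σ²/2)T] / (σ√T)
   = [ln(104.1563/65.4091) + (0.0208 + 0.5·0.1929²)·2.6508] / (0.1929·√2.6508)
   = [0.465231 + 0.104455] / 0.314066 = 1.813908
d₂ = d₁ − σ√T = 1.813908 − 0.314066 = 1.499842
N(d₁) = 0.965154,  N(d₂) = 0.933172,  e^(−rT) = 0.946356
E₀ = V₀·N(d₁) − D·e^(−rT)·N(d₂)
   = 104.1563·0.965154 − 65.4091·0.946356·0.933172 = 42.763242
B₀ = V₀ − E₀ = 104.1563 − 42.763242 = 61.393058
spread = −(1/T)·ln(B₀/D) − r = −(1/2.6508)·ln(61.393058/65.4091) − 0.0208 = 0.00310397
in basis points: 0.00310397 × 10⁴ = 31.0397 bp

spread=31.0397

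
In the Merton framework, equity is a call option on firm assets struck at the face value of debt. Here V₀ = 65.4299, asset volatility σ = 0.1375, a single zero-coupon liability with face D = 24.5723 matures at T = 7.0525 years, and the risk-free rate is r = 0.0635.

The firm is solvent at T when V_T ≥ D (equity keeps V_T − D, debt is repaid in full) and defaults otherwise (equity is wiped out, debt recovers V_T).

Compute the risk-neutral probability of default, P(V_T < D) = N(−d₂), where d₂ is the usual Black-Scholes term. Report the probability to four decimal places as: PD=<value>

PD=0.0001

d₁ = [ln(V₀/D) + (r + σ²/2)T] / (σ√T)
   = [ln(65.4299/24.5723) + (0.0635 + 0.5·0.1375²)·7.0525] / (0.1375·√7.0525)
   = [0.979360 + 0.514502] / 0.365152 = 4.091062
d₂ = d₁ − σ√T = 4.091062 − 0.365152 = 3.725910
risk-neutral PD = N(−d₂) = N(-3.725910) = 0.000097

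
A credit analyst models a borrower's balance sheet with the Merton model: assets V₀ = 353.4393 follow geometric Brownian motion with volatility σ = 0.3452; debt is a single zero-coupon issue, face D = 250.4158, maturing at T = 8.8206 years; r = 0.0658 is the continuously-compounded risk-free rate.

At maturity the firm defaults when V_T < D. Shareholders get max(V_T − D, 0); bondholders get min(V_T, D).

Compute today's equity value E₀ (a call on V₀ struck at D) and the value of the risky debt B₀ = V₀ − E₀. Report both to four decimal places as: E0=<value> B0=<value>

d₁ = [ln(V₀/D) + (r + σ²/2)T] / (σ√T)
   = [ln(353.4393/250.4158) + (0.0658 + 0.5·0.3452²)·8.8206] / (0.3452·√8.8206)
   = [0.344589 + 1.105940] / 1.025227 = 1.414838
d₂ = d₁ − σ√T = 1.414838 − 1.025227 = 0.389611
N(d₁) = 0.921442,  N(d₂) = 0.651588,  e^(−rT) = 0.559677
E₀ = V₀·N(d₁) − D·e^(−rT)·N(d₂)
   = 353.4393·0.921442 − 250.4158·0.559677·0.651588 = 234.352473
B₀ = V₀ − E₀ = 353.4393 − 234.352473 = 119.086827

E0=234.3525 B0=119.0868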